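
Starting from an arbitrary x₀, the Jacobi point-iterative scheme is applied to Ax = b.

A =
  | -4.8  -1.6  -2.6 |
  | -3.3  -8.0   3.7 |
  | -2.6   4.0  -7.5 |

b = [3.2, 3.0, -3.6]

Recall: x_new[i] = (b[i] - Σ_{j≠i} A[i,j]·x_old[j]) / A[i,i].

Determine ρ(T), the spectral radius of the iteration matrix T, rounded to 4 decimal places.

A = D + L + U where D = diag(-4.8, -8, -7.5).
Jacobi T = -D⁻¹(L+U): T[0,1] = -(-1.6)/(-4.8) = -0.3333; T[0,0] = 0.
  T[0,:] = [+0.0000 -0.3333 -0.5417]
  T[1,:] = [-0.4125 +0.0000 +0.4625]
  T[2,:] = [-0.3467 +0.5333 +0.0000]
|eigenvalues of T|: 0.8768, 0.4437, 0.4437.
ρ(T) = max|λ| = 0.8768; 0.8768 < 1 ⇒ converges.

0.8768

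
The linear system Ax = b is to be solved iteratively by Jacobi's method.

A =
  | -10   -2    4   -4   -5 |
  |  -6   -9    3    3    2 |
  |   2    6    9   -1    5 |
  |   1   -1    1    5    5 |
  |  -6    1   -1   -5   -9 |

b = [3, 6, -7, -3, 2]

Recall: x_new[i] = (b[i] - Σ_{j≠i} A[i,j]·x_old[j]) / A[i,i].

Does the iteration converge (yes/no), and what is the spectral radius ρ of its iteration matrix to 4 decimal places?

Write A = D+L+U with D = diag(-10, -9, 9, 5, -9).
Jacobi T = -D⁻¹(L+U): T[4,1] = -(1)/(-9) = +0.1111; T[4,4] = 0.
  T[0,:] = [+0.0000 -0.2000 +0.4000 -0.4000 -0.5000]
  T[1,:] = [-0.6667 +0.0000 +0.3333 +0.3333 +0.2222]
  T[2,:] = [-0.2222 -0.6667 +0.0000 +0.1111 -0.5556]
  T[3,:] = [-0.2000 +0.2000 -0.2000 +0.0000 -1.0000]
  T[4,:] = [-0.6667 +0.1111 -0.1111 -0.5556 +0.0000]
|roots of det(T-λI)|: 1.1283, 0.8784, 0.7137, 0.6801, 0.6801.
ρ = 1.1283; 1.1283 > 1, so it fails to converge.

no, ρ = 1.1283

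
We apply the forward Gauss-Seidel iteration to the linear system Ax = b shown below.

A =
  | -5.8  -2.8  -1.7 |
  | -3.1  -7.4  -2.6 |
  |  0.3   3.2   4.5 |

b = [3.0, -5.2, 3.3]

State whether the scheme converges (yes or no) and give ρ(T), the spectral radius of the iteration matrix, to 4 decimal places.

yes, ρ = 0.3522

Write A = D+L+U with D = diag(-5.8, -7.4, 4.5).
GS T = -(D+L)⁻¹U: row 0 first, T[0,1] = -(-2.8)/(-5.8) = -0.4828; later rows by forward substitution.
  T[0,:] = [+0.0000 -0.4828 -0.2931]
  T[1,:] = [+0.0000 +0.2022 -0.2286]
  T[2,:] = [+0.0000 -0.1116 +0.1821]
|roots of det(T-λI)|: 0.3522, 0.0321, 0.0000.
ρ(T) = max|λ| = 0.3522; 0.3522 < 1: convergent.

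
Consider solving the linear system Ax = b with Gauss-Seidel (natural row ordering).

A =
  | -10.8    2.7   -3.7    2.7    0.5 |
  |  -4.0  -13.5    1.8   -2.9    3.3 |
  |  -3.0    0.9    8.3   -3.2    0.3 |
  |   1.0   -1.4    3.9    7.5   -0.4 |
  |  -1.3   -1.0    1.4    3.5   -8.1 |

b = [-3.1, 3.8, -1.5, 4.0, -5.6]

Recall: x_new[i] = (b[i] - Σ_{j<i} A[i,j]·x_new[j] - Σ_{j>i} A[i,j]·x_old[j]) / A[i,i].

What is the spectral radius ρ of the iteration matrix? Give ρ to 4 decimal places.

Let D = diag(-10.8, -13.5, 8.3, 7.5, -8.1); L, U the strict triangles.
GS T = -(D+L)⁻¹U: row 0 first, T[0,4] = -(0.5)/(-10.8) = +0.0463; later rows by forward substitution.
  T[0,:] = [+0.0000, +0.2500, -0.3426, +0.2500, +0.0463]
  T[1,:] = [+0.0000, -0.0741, +0.2348, -0.2889, +0.2307]
  T[2,:] = [+0.0000, +0.0984, -0.1493, +0.5072, -0.0444]
  T[3,:] = [+0.0000, -0.0983, +0.1671, -0.3510, +0.1133]
  T[4,:] = [+0.0000, -0.0565, +0.0724, -0.0685, +0.0054]
|roots of det(T-λI)|: 0.6141, 0.0695, 0.0695, 0.0371, 0.0000.
ρ = 0.6141; 0.6141 < 1: convergent.

0.6141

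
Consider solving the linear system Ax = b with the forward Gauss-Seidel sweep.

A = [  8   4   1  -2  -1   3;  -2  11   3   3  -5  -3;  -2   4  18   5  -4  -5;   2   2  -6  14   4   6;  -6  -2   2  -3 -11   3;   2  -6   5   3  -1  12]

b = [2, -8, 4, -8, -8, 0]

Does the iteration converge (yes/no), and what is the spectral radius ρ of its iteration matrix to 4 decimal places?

yes, ρ = 0.6074

A = D + L + U where D = diag(8, 11, 18, 14, -11, 12).
Gauss-Seidel: T = -(D+L)⁻¹U, row 0 first, T[0,3] = -(-2)/(8) = +0.2500; later rows by forward substitution.
  T[0,:] = [+0.0000  -0.5000  -0.1250  +0.2500  +0.1250  -0.3750]
  T[1,:] = [+0.0000  -0.0909  -0.2955  -0.2273  +0.4773  +0.2045]
  T[2,:] = [+0.0000  -0.0354  +0.0518  -0.1995  +0.1301  +0.1907]
  T[3,:] = [+0.0000  +0.0693  +0.0823  -0.0887  -0.3160  -0.3225]
  T[4,:] = [+0.0000  +0.2639  +0.1089  -0.1071  -0.0451  +0.5627]
  T[5,:] = [+0.0000  +0.0573  -0.1600  -0.0589  +0.2389  +0.2129]
|eigenvalues of T|: 0.6074, 0.4030, 0.2834, 0.1625, 0.0437, 0.0000.
ρ(T) = max|λ| = 0.6074; 0.6074 < 1: convergent.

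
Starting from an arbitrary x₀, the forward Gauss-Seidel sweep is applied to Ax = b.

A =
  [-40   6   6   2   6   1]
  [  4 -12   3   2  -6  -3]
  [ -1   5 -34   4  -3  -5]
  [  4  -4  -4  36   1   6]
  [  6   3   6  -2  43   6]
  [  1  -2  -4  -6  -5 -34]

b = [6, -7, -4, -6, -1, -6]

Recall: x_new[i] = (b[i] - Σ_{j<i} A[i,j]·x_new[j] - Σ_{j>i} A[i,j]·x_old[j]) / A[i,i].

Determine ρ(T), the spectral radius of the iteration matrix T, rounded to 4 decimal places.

A = D + L + U where D = diag(-40, -12, -34, 36, 43, -34).
GS T = -(D+L)⁻¹U: row 0 first, T[0,2] = -(6)/(-40) = +0.1500; later rows by forward substitution.
  T[0,:] = [+0.0000 +0.1500 +0.1500 +0.0500 +0.1500 +0.0250]
  T[1,:] = [+0.0000 +0.0500 +0.3000 +0.1833 -0.4500 -0.2417]
  T[2,:] = [+0.0000 +0.0029 +0.0397 +0.1431 -0.1588 -0.1833]
  T[3,:] = [+0.0000 -0.0108 +0.0211 +0.0307 -0.1121 -0.2167]
  T[4,:] = [+0.0000 -0.0253 -0.0464 -0.0383 +0.0274 -0.1107]
  T[5,:] = [+0.0000 +0.0068 -0.0148 -0.0259 +0.0653 +0.0910]
moduli |λ_i(T)| = 0.2500, 0.0387, 0.0387, 0.0366, 0.0366, 0.0000.
spectral radius ρ = 0.2500; 0.2500 < 1: convergent.

0.2500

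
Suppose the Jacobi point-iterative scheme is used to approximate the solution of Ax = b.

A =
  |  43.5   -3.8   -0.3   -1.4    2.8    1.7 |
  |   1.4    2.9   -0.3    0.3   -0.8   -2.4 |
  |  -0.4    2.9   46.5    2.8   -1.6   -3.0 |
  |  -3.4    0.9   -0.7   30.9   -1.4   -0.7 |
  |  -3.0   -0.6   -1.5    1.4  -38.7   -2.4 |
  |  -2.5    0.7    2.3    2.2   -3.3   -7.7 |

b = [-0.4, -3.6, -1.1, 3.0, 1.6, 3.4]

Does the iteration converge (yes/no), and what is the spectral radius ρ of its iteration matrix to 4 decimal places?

yes, ρ = 0.4764

Write A = D+L+U with D = diag(43.5, 2.9, 46.5, 30.9, -38.7, -7.7).
Jacobi T = -D⁻¹(L+U): T[5,2] = -(2.3)/(-7.7) = +0.2987; T[5,5] = 0.
  T[0,:] = [+0.0000 +0.0874 +0.0069 +0.0322 -0.0644 -0.0391]
  T[1,:] = [-0.4828 +0.0000 +0.1034 -0.1034 +0.2759 +0.8276]
  T[2,:] = [+0.0086 -0.0624 +0.0000 -0.0602 +0.0344 +0.0645]
  T[3,:] = [+0.1100 -0.0291 +0.0227 +0.0000 +0.0453 +0.0227]
  T[4,:] = [-0.0775 -0.0155 -0.0388 +0.0362 +0.0000 -0.0620]
  T[5,:] = [-0.3247 +0.0909 +0.2987 +0.2857 -0.4286 +0.0000]
|λ(T)| sorted: 0.4764, 0.2651, 0.2651, 0.1626, 0.0398, 0.0111.
ρ(T) = max|λ| = 0.4764; 0.4764 < 1 ⇒ converges.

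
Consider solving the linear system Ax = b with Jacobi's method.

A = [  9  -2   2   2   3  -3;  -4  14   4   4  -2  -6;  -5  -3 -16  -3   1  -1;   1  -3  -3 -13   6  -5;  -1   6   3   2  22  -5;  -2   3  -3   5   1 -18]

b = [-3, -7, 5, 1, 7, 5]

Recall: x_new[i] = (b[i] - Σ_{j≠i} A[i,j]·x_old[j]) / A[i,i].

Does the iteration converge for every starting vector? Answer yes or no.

Let D = diag(9, 14, -16, -13, 22, -18); L, U the strict triangles.
T_J = -D⁻¹(L+U): T[2,0] = -(-5)/(-16) = -0.3125; T[2,2] = 0.
  T[0,:] = [+0.0000, +0.2222, -0.2222, -0.2222, -0.3333, +0.3333]
  T[1,:] = [+0.2857, +0.0000, -0.2857, -0.2857, +0.1429, +0.4286]
  T[2,:] = [-0.3125, -0.1875, +0.0000, -0.1875, +0.0625, -0.0625]
  T[3,:] = [+0.0769, -0.2308, -0.2308, +0.0000, +0.4615, -0.3846]
  T[4,:] = [+0.0455, -0.2727, -0.1364, -0.0909, +0.0000, +0.2273]
  T[5,:] = [-0.1111, +0.1667, -0.1667, +0.2778, +0.0556, +0.0000]
eigenvalue magnitudes: 0.6030, 0.5104, 0.5104, 0.3635, 0.2796, 0.2796.
ρ = 0.6030; 0.6030 < 1: convergent.

yes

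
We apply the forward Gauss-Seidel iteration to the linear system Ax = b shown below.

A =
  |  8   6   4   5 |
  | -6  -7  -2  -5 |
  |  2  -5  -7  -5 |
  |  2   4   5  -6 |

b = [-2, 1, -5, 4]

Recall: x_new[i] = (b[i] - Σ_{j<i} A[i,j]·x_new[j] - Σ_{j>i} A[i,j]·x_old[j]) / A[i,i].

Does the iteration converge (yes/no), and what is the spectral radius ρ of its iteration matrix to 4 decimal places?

no, ρ = 1.2041

Split A = D + L + U, D = diag(8, -7, -7, -6).
T_GS = -(D+L)⁻¹U: row 0 first, T[0,3] = -(5)/(8) = -0.6250; later rows by forward substitution.
  T[0,:] = [+0.0000, -0.7500, -0.5000, -0.6250]
  T[1,:] = [+0.0000, +0.6429, +0.1429, -0.1786]
  T[2,:] = [+0.0000, -0.6735, -0.2449, -0.7653]
  T[3,:] = [+0.0000, -0.3827, -0.2755, -0.9651]
|eigenvalues of T|: 1.2041, 0.5614, 0.0755, 0.0000.
spectral radius ρ = 1.2041; 1.2041 > 1, so it fails to converge.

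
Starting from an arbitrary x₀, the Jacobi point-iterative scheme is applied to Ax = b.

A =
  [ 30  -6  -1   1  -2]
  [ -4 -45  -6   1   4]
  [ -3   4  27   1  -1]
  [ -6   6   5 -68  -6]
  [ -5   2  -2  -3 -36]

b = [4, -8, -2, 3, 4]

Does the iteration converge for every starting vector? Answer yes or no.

Diagonal D = diag(30, -45, 27, -68, -36); L, U strict lower/upper.
T_J = -D⁻¹(L+U): T[0,2] = -(-1)/(30) = +0.0333; T[0,0] = 0.
  T[0,:] = [+0.0000 +0.2000 +0.0333 -0.0333 +0.0667]
  T[1,:] = [-0.0889 +0.0000 -0.1333 +0.0222 +0.0889]
  T[2,:] = [+0.1111 -0.1481 +0.0000 -0.0370 +0.0370]
  T[3,:] = [-0.0882 +0.0882 +0.0735 +0.0000 -0.0882]
  T[4,:] = [-0.1389 +0.0556 -0.0556 -0.0833 +0.0000]
|eigenvalues of T|: 0.2142, 0.1711, 0.1711, 0.0506, 0.0506.
ρ = 0.2142; 0.2142 < 1: convergent.

yes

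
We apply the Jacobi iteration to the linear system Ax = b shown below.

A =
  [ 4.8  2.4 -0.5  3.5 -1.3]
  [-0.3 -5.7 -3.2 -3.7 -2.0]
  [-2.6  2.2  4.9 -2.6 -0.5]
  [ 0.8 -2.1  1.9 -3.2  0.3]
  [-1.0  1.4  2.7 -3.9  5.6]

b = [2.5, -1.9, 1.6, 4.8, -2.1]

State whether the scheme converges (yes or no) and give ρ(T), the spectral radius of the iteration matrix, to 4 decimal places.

Let D = diag(4.8, -5.7, 4.9, -3.2, 5.6); L, U the strict triangles.
Jacobi: T = -D⁻¹(L+U), T[2,4] = -(-0.5)/(4.9) = +0.1020; T[2,2] = 0.
  T[0,:] = [+0.0000 -0.5000 +0.1042 -0.7292 +0.2708]
  T[1,:] = [-0.0526 +0.0000 -0.5614 -0.6491 -0.3509]
  T[2,:] = [+0.5306 -0.4490 +0.0000 +0.5306 +0.1020]
  T[3,:] = [+0.2500 -0.6562 +0.5938 +0.0000 +0.0938]
  T[4,:] = [+0.1786 -0.2500 -0.4821 +0.6964 +0.0000]
eigenvalue magnitudes: 1.2301, 0.7519, 0.7519, 0.3513, 0.3513.
ρ = 1.2301; 1.2301 > 1 ⇒ diverges.

no, ρ = 1.2301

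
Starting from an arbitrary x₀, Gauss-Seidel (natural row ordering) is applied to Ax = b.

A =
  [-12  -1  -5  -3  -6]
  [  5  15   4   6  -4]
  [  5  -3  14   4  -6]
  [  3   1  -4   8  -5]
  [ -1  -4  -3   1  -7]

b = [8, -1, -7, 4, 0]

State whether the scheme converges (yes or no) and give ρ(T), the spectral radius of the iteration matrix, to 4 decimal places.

Diagonal D = diag(-12, 15, 14, 8, -7); L, U strict lower/upper.
T_GS = -(D+L)⁻¹U: row 0 first, T[0,1] = -(-1)/(-12) = -0.0833; later rows by forward substitution.
  T[0,:] = [+0.0000  -0.0833  -0.4167  -0.2500  -0.5000]
  T[1,:] = [+0.0000  +0.0278  -0.1278  -0.3167  +0.4333]
  T[2,:] = [+0.0000  +0.0357  +0.1214  -0.2643  +0.7000]
  T[3,:] = [+0.0000  +0.0456  +0.2329  +0.0012  +1.1083]
  T[4,:] = [+0.0000  -0.0128  +0.1138  +0.3301  -0.3179]
|roots of det(T-λI)|: 0.7704, 0.4791, 0.1099, 0.0140, 0.0000.
ρ = 0.7704; 0.7704 < 1: convergent.

yes, ρ = 0.7704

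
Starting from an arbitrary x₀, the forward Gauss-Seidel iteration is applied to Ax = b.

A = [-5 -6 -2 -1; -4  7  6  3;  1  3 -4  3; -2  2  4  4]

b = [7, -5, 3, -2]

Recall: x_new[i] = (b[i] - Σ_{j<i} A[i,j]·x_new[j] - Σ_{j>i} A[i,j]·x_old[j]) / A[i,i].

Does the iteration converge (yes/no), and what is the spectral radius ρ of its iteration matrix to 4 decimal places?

no, ρ = 1.6588

Write A = D+L+U with D = diag(-5, 7, -4, 4).
Gauss-Seidel: T = -(D+L)⁻¹U, row 0 first, T[0,1] = -(-6)/(-5) = -1.2000; later rows by forward substitution.
  T[0,:] = [+0.0000, -1.2000, -0.4000, -0.2000]
  T[1,:] = [+0.0000, -0.6857, -1.0857, -0.5429]
  T[2,:] = [+0.0000, -0.8143, -0.9143, +0.2929]
  T[3,:] = [+0.0000, +0.5571, +1.2571, -0.1214]
eigenvalue magnitudes: 1.6588, 0.5146, 0.4519, 0.0000.
ρ(T) = max|λ| = 1.6588; 1.6588 > 1, so it fails to converge.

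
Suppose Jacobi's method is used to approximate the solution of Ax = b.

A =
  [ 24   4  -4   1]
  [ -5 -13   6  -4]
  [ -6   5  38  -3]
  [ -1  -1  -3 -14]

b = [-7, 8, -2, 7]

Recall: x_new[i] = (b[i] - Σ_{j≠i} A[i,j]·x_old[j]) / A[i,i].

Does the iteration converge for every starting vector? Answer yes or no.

yes

A = D + L + U where D = diag(24, -13, 38, -14).
Jacobi: T = -D⁻¹(L+U), T[0,3] = -(1)/(24) = -0.0417; T[0,0] = 0.
  T[0,:] = [+0.0000, -0.1667, +0.1667, -0.0417]
  T[1,:] = [-0.3846, +0.0000, +0.4615, -0.3077]
  T[2,:] = [+0.1579, -0.1316, +0.0000, +0.0789]
  T[3,:] = [-0.0714, -0.0714, -0.2143, +0.0000]
moduli |λ_i(T)| = 0.3140, 0.2489, 0.2489, 0.0034.
ρ(T) = max|λ| = 0.3140; 0.3140 < 1: convergent.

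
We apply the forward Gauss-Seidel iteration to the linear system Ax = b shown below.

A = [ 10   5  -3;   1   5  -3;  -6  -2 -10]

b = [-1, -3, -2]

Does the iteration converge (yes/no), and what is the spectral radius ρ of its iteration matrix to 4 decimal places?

yes, ρ = 0.5286

Let D = diag(10, 5, -10); L, U the strict triangles.
T_GS = -(D+L)⁻¹U: row 0 first, T[0,2] = -(-3)/(10) = +0.3000; later rows by forward substitution.
  T[0,:] = [+0.0000  -0.5000  +0.3000]
  T[1,:] = [+0.0000  +0.1000  +0.5400]
  T[2,:] = [+0.0000  +0.2800  -0.2880]
|λ(T)| sorted: 0.5286, 0.3406, 0.0000.
ρ = 0.5286; 0.5286 < 1, so it converges for any x₀.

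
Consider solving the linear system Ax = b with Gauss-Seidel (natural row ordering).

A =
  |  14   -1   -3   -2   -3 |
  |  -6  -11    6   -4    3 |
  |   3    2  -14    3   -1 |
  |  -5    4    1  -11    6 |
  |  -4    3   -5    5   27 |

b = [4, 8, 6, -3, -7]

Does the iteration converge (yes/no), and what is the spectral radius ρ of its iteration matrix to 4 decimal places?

Let D = diag(14, -11, -14, -11, 27); L, U the strict triangles.
T_GS = -(D+L)⁻¹U: row 0 first, T[0,2] = -(-3)/(14) = +0.2143; later rows by forward substitution.
  T[0,:] = [+0.0000, +0.0714, +0.2143, +0.1429, +0.2143]
  T[1,:] = [+0.0000, -0.0390, +0.4286, -0.4416, +0.1558]
  T[2,:] = [+0.0000, +0.0097, +0.1071, +0.1818, -0.0032]
  T[3,:] = [+0.0000, -0.0457, +0.0682, -0.2090, +0.5044]
  T[4,:] = [+0.0000, +0.0252, -0.0087, +0.1426, -0.0796]
|roots of det(T-λI)|: 0.5066, 0.1912, 0.0835, 0.0835, 0.0000.
spectral radius ρ = 0.5066; 0.5066 < 1, so it converges for any x₀.

yes, ρ = 0.5066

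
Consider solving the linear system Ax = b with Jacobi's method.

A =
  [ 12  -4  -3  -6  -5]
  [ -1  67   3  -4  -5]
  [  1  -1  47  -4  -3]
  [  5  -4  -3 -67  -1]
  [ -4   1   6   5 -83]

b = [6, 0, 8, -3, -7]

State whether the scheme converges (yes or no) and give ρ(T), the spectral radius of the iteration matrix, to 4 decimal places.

yes, ρ = 0.1840

Diagonal D = diag(12, 67, 47, -67, -83); L, U strict lower/upper.
Jacobi T = -D⁻¹(L+U): T[2,0] = -(1)/(47) = -0.0213; T[2,2] = 0.
  T[0,:] = [+0.0000 +0.3333 +0.2500 +0.5000 +0.4167]
  T[1,:] = [+0.0149 +0.0000 -0.0448 +0.0597 +0.0746]
  T[2,:] = [-0.0213 +0.0213 +0.0000 +0.0851 +0.0638]
  T[3,:] = [+0.0746 -0.0597 -0.0448 +0.0000 -0.0149]
  T[4,:] = [-0.0482 +0.0120 +0.0723 +0.0602 +0.0000]
eigenvalue magnitudes: 0.1840, 0.1091, 0.1091, 0.0325, 0.0325.
ρ(T) = max|λ| = 0.1840; 0.1840 < 1 ⇒ converges.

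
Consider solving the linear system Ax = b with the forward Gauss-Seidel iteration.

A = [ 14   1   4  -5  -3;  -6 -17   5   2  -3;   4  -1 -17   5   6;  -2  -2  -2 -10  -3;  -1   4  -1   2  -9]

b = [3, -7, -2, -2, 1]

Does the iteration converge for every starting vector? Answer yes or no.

yes

Diagonal D = diag(14, -17, -17, -10, -9); L, U strict lower/upper.
Gauss-Seidel: T = -(D+L)⁻¹U, row 0 first, T[0,3] = -(-5)/(14) = +0.3571; later rows by forward substitution.
  T[0,:] = [+0.0000  -0.0714  -0.2857  +0.3571  +0.2143]
  T[1,:] = [+0.0000  +0.0252  +0.3950  -0.0084  -0.2521]
  T[2,:] = [+0.0000  -0.0183  -0.0905  +0.3786  +0.4182]
  T[3,:] = [+0.0000  +0.0129  -0.0038  -0.1455  -0.3761]
  T[4,:] = [+0.0000  +0.0240  +0.2165  -0.1178  -0.2659]
moduli |λ_i(T)| = 0.6111, 0.1651, 0.1651, 0.0124, 0.0000.
spectral radius ρ = 0.6111; 0.6111 < 1 ⇒ converges.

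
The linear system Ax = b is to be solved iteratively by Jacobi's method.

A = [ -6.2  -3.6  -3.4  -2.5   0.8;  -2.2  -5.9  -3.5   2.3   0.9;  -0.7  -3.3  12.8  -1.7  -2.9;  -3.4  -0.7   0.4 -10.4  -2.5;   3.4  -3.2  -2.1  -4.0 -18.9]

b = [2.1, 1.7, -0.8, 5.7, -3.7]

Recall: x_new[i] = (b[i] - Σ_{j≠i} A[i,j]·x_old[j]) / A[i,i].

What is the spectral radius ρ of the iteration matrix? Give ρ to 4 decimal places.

Split A = D + L + U, D = diag(-6.2, -5.9, 12.8, -10.4, -18.9).
Jacobi: T = -D⁻¹(L+U), T[2,4] = -(-2.9)/(12.8) = +0.2266; T[2,2] = 0.
  T[0,:] = [+0.0000 -0.5806 -0.5484 -0.4032 +0.1290]
  T[1,:] = [-0.3729 +0.0000 -0.5932 +0.3898 +0.1525]
  T[2,:] = [+0.0547 +0.2578 +0.0000 +0.1328 +0.2266]
  T[3,:] = [-0.3269 -0.0673 +0.0385 +0.0000 -0.2404]
  T[4,:] = [+0.1799 -0.1693 -0.1111 -0.2116 +0.0000]
eigenvalue magnitudes: 0.7269, 0.4807, 0.4807, 0.1210, 0.1210.
ρ(T) = max|λ| = 0.7269; 0.7269 < 1, so it converges for any x₀.

0.7269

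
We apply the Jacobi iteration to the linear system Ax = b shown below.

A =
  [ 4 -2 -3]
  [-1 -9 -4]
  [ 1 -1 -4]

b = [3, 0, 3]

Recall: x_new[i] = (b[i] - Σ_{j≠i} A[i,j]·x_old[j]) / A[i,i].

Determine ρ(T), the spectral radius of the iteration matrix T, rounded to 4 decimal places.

Let D = diag(4, -9, -4); L, U the strict triangles.
Jacobi T = -D⁻¹(L+U): T[1,0] = -(-1)/(-9) = -0.1111; T[1,1] = 0.
  T[0,:] = [+0.0000 +0.5000 +0.7500]
  T[1,:] = [-0.1111 +0.0000 -0.4444]
  T[2,:] = [+0.2500 -0.2500 +0.0000]
|roots of det(T-λI)|: 0.5530, 0.3935, 0.1596.
ρ(T) = max|λ| = 0.5530; 0.5530 < 1 ⇒ converges.

0.5530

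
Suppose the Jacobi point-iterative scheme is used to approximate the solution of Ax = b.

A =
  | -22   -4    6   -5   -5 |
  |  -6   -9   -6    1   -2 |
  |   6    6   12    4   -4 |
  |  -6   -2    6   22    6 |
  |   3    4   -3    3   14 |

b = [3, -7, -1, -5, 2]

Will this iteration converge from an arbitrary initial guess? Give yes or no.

Split A = D + L + U, D = diag(-22, -9, 12, 22, 14).
T_J = -D⁻¹(L+U): T[1,2] = -(-6)/(-9) = -0.6667; T[1,1] = 0.
  T[0,:] = [+0.0000, -0.1818, +0.2727, -0.2273, -0.2273]
  T[1,:] = [-0.6667, +0.0000, -0.6667, +0.1111, -0.2222]
  T[2,:] = [-0.5000, -0.5000, +0.0000, -0.3333, +0.3333]
  T[3,:] = [+0.2727, +0.0909, -0.2727, +0.0000, -0.2727]
  T[4,:] = [-0.2143, -0.2857, +0.2143, -0.2143, +0.0000]
eigenvalue magnitudes: 0.8620, 0.6689, 0.2105, 0.1351, 0.1351.
spectral radius ρ = 0.8620; 0.8620 < 1 ⇒ converges.

yes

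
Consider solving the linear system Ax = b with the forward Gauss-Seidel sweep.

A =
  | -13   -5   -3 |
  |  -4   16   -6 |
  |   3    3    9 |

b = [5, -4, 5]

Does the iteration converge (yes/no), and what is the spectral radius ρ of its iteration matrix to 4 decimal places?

yes, ρ = 0.2905

Split A = D + L + U, D = diag(-13, 16, 9).
Gauss-Seidel: T = -(D+L)⁻¹U, row 0 first, T[0,2] = -(-3)/(-13) = -0.2308; later rows by forward substitution.
  T[0,:] = [+0.0000  -0.3846  -0.2308]
  T[1,:] = [+0.0000  -0.0962  +0.3173]
  T[2,:] = [+0.0000  +0.1603  -0.0288]
moduli |λ_i(T)| = 0.2905, 0.1655, 0.0000.
spectral radius ρ = 0.2905; 0.2905 < 1: convergent.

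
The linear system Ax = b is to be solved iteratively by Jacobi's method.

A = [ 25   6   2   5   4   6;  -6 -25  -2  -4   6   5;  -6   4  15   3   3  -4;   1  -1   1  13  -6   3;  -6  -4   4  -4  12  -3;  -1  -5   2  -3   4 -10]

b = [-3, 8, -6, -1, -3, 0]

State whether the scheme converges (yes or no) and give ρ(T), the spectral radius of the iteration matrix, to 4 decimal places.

yes, ρ = 0.8663

Diagonal D = diag(25, -25, 15, 13, 12, -10); L, U strict lower/upper.
T_J = -D⁻¹(L+U): T[3,0] = -(1)/(13) = -0.0769; T[3,3] = 0.
  T[0,:] = [+0.0000, -0.2400, -0.0800, -0.2000, -0.1600, -0.2400]
  T[1,:] = [-0.2400, +0.0000, -0.0800, -0.1600, +0.2400, +0.2000]
  T[2,:] = [+0.4000, -0.2667, +0.0000, -0.2000, -0.2000, +0.2667]
  T[3,:] = [-0.0769, +0.0769, -0.0769, +0.0000, +0.4615, -0.2308]
  T[4,:] = [+0.5000, +0.3333, -0.3333, +0.3333, +0.0000, +0.2500]
  T[5,:] = [-0.1000, -0.5000, +0.2000, -0.3000, +0.4000, +0.0000]
moduli |λ_i(T)| = 0.8663, 0.6022, 0.4393, 0.4393, 0.1948, 0.1948.
ρ(T) = max|λ| = 0.8663; 0.8663 < 1: convergent.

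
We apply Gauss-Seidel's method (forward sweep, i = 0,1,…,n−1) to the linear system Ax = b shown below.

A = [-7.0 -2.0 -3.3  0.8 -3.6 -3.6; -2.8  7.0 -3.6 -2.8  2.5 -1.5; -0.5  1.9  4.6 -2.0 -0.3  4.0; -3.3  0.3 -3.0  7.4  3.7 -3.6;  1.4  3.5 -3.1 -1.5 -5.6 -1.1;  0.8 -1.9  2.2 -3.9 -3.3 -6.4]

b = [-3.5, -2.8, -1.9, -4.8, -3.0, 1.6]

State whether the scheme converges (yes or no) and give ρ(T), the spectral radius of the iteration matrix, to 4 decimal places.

Split A = D + L + U, D = diag(-7, 7, 4.6, 7.4, -5.6, -6.4).
T_GS = -(D+L)⁻¹U: row 0 first, T[0,4] = -(-3.6)/(-7) = -0.5143; later rows by forward substitution.
  T[0,:] = [+0.0000, -0.2857, -0.4714, +0.1143, -0.5143, -0.5143]
  T[1,:] = [+0.0000, -0.1143, +0.3257, +0.4457, -0.5629, +0.0086]
  T[2,:] = [+0.0000, +0.0161, -0.1858, +0.2631, +0.2418, -0.9290]
  T[3,:] = [+0.0000, -0.1162, -0.2988, +0.1396, -0.6085, -0.1198]
  T[4,:] = [+0.0000, -0.1207, +0.2686, +0.1241, -0.4512, +0.2267]
  T[5,:] = [+0.0000, +0.1368, -0.1759, -0.1766, +0.7894, -0.4301]
|eigenvalues of T|: 1.2586, 0.5341, 0.5341, 0.0467, 0.0467, 0.0000.
ρ = 1.2586; 1.2586 > 1 ⇒ diverges.

no, ρ = 1.2586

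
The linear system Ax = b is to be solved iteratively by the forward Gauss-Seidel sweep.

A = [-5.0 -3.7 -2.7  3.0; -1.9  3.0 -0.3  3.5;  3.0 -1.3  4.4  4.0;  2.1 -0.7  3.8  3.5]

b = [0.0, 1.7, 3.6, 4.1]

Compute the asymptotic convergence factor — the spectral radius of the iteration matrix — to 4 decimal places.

Write A = D+L+U with D = diag(-5, 3, 4.4, 3.5).
GS T = -(D+L)⁻¹U: row 0 first, T[0,2] = -(-2.7)/(-5) = -0.5400; later rows by forward substitution.
  T[0,:] = [+0.0000 -0.7400 -0.5400 +0.6000]
  T[1,:] = [+0.0000 -0.4687 -0.2420 -0.7867]
  T[2,:] = [+0.0000 +0.3661 +0.2967 -1.5506]
  T[3,:] = [+0.0000 -0.0472 -0.0465 +1.1662]
|eigenvalues of T|: 1.2555, 0.3525, 0.0912, 0.0000.
spectral radius ρ = 1.2555; 1.2555 > 1, so it fails to converge.

1.2555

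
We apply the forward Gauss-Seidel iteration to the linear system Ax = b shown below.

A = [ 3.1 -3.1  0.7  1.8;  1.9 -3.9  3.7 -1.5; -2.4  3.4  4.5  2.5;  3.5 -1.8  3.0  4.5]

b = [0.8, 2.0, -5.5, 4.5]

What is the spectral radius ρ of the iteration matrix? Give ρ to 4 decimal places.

Write A = D+L+U with D = diag(3.1, -3.9, 4.5, 4.5).
Gauss-Seidel: T = -(D+L)⁻¹U, row 0 first, T[0,3] = -(1.8)/(3.1) = -0.5806; later rows by forward substitution.
  T[0,:] = [+0.0000  +1.0000  -0.2258  -0.5806]
  T[1,:] = [+0.0000  +0.4872  +0.8387  -0.6675]
  T[2,:] = [+0.0000  +0.1652  -0.7541  -0.3609]
  T[3,:] = [+0.0000  -0.6931  +1.0139  +0.4252]
|roots of det(T-λI)|: 1.1221, 0.6044, 0.6044, 0.0000.
ρ = 1.1221; 1.1221 > 1, so it fails to converge.

1.1221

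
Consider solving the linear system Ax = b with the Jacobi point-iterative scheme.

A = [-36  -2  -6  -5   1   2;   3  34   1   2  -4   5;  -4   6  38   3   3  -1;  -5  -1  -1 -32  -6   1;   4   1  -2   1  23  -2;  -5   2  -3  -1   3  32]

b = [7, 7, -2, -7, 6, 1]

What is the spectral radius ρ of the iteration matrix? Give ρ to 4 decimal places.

0.2571

Write A = D+L+U with D = diag(-36, 34, 38, -32, 23, 32).
Jacobi T = -D⁻¹(L+U): T[5,2] = -(-3)/(32) = +0.0938; T[5,5] = 0.
  T[0,:] = [+0.0000  -0.0556  -0.1667  -0.1389  +0.0278  +0.0556]
  T[1,:] = [-0.0882  +0.0000  -0.0294  -0.0588  +0.1176  -0.1471]
  T[2,:] = [+0.1053  -0.1579  +0.0000  -0.0789  -0.0789  +0.0263]
  T[3,:] = [-0.1562  -0.0312  -0.0312  +0.0000  -0.1875  +0.0312]
  T[4,:] = [-0.1739  -0.0435  +0.0870  -0.0435  +0.0000  +0.0870]
  T[5,:] = [+0.1562  -0.0625  +0.0938  +0.0312  -0.0938  +0.0000]
|eigenvalues of T|: 0.2571, 0.1983, 0.1983, 0.1507, 0.0741, 0.0741.
ρ = 0.2571; 0.2571 < 1 ⇒ converges.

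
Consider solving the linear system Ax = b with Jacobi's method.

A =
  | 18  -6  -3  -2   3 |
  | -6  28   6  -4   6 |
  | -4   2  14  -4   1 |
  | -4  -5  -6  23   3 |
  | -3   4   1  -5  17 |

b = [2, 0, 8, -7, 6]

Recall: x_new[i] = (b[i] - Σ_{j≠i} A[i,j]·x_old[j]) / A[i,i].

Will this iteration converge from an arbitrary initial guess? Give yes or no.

Diagonal D = diag(18, 28, 14, 23, 17); L, U strict lower/upper.
Jacobi T = -D⁻¹(L+U): T[1,0] = -(-6)/(28) = +0.2143; T[1,1] = 0.
  T[0,:] = [+0.0000  +0.3333  +0.1667  +0.1111  -0.1667]
  T[1,:] = [+0.2143  +0.0000  -0.2143  +0.1429  -0.2143]
  T[2,:] = [+0.2857  -0.1429  +0.0000  +0.2857  -0.0714]
  T[3,:] = [+0.1739  +0.2174  +0.2609  +0.0000  -0.1304]
  T[4,:] = [+0.1765  -0.2353  -0.0588  +0.2941  +0.0000]
|roots of det(T-λI)|: 0.5499, 0.3957, 0.3957, 0.1496, 0.0154.
ρ = 0.5499; 0.5499 < 1, so it converges for any x₀.

yes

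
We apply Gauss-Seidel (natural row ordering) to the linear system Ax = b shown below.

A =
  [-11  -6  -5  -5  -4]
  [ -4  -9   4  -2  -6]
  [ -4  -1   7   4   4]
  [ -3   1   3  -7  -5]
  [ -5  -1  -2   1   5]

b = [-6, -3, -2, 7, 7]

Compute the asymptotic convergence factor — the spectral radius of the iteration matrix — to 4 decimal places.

Write A = D+L+U with D = diag(-11, -9, 7, -7, 5).
Gauss-Seidel: T = -(D+L)⁻¹U, row 0 first, T[0,4] = -(-4)/(-11) = -0.3636; later rows by forward substitution.
  T[0,:] = [+0.0000, -0.5455, -0.4545, -0.4545, -0.3636]
  T[1,:] = [+0.0000, +0.2424, +0.6465, -0.0202, -0.5051]
  T[2,:] = [+0.0000, -0.2771, -0.1674, -0.8341, -0.8514]
  T[3,:] = [+0.0000, +0.1497, +0.2154, -0.1655, -0.9955]
  T[4,:] = [+0.0000, -0.6377, -0.4353, -0.7591, -0.6061]
|eigenvalues of T|: 1.4602, 0.5263, 0.5263, 0.2446, 0.0000.
ρ(T) = max|λ| = 1.4602; 1.4602 > 1, so it fails to converge.

1.4602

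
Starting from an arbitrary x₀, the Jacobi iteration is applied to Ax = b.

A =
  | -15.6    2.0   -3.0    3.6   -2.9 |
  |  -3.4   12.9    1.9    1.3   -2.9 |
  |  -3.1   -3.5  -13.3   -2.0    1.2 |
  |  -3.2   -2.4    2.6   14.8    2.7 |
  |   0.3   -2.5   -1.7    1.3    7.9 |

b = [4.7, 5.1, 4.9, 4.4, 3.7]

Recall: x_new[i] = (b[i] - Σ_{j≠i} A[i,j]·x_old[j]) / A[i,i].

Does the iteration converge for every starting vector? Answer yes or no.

Split A = D + L + U, D = diag(-15.6, 12.9, -13.3, 14.8, 7.9).
Jacobi: T = -D⁻¹(L+U), T[0,1] = -(2)/(-15.6) = +0.1282; T[0,0] = 0.
  T[0,:] = [+0.0000  +0.1282  -0.1923  +0.2308  -0.1859]
  T[1,:] = [+0.2636  +0.0000  -0.1473  -0.1008  +0.2248]
  T[2,:] = [-0.2331  -0.2632  +0.0000  -0.1504  +0.0902]
  T[3,:] = [+0.2162  +0.1622  -0.1757  +0.0000  -0.1824]
  T[4,:] = [-0.0380  +0.3165  +0.2152  -0.1646  +0.0000]
|eigenvalues of T|: 0.5483, 0.4069, 0.2531, 0.2274, 0.1672.
ρ = 0.5483; 0.5483 < 1 ⇒ converges.

yes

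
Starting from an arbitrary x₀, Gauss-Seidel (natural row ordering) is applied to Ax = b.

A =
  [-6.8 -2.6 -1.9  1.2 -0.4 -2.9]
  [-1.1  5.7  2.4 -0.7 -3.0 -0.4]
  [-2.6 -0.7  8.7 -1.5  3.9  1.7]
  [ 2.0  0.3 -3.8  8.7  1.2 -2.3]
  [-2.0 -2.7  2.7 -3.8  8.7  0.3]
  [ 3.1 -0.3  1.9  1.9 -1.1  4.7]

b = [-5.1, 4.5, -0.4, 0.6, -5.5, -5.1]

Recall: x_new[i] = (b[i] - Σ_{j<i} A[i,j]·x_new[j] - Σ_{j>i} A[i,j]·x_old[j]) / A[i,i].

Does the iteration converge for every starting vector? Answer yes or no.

yes

A = D + L + U where D = diag(-6.8, 5.7, 8.7, 8.7, 8.7, 4.7).
Gauss-Seidel: T = -(D+L)⁻¹U, row 0 first, T[0,5] = -(-2.9)/(-6.8) = -0.4265; later rows by forward substitution.
  T[0,:] = [+0.0000, -0.3824, -0.2794, +0.1765, -0.0588, -0.4265]
  T[1,:] = [+0.0000, -0.0738, -0.4750, +0.1569, +0.5150, -0.0121]
  T[2,:] = [+0.0000, -0.1202, -0.1217, +0.2378, -0.4244, -0.3238]
  T[3,:] = [+0.0000, +0.0379, +0.0274, +0.0579, -0.3275, +0.2214]
  T[4,:] = [+0.0000, -0.0569, -0.1619, +0.0407, +0.1349, +0.0609]
  T[5,:] = [+0.0000, +0.2674, +0.1542, -0.2164, +0.4072, +0.3362]
|roots of det(T-λI)|: 0.5508, 0.3435, 0.3435, 0.1255, 0.0107, 0.0000.
spectral radius ρ = 0.5508; 0.5508 < 1 ⇒ converges.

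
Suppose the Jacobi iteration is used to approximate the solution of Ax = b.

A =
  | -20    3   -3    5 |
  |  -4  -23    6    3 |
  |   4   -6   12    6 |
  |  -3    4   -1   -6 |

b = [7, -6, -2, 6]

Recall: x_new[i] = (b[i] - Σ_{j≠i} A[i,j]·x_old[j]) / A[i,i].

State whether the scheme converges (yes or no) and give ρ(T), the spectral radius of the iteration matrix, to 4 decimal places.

yes, ρ = 0.6773

Let D = diag(-20, -23, 12, -6); L, U the strict triangles.
Jacobi: T = -D⁻¹(L+U), T[3,0] = -(-3)/(-6) = -0.5000; T[3,3] = 0.
  T[0,:] = [+0.0000, +0.1500, -0.1500, +0.2500]
  T[1,:] = [-0.1739, +0.0000, +0.2609, +0.1304]
  T[2,:] = [-0.3333, +0.5000, +0.0000, -0.5000]
  T[3,:] = [-0.5000, +0.6667, -0.1667, +0.0000]
moduli |λ_i(T)| = 0.6773, 0.4651, 0.4651, 0.0705.
ρ = 0.6773; 0.6773 < 1 ⇒ converges.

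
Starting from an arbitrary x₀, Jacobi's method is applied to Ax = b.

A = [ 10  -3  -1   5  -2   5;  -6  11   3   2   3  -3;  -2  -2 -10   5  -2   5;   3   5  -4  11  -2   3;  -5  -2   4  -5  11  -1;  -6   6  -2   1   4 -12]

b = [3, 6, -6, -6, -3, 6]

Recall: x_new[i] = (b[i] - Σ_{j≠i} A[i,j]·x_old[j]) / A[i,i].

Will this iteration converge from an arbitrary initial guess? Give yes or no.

no

Split A = D + L + U, D = diag(10, 11, -10, 11, 11, -12).
Jacobi: T = -D⁻¹(L+U), T[0,2] = -(-1)/(10) = +0.1000; T[0,0] = 0.
  T[0,:] = [+0.0000, +0.3000, +0.1000, -0.5000, +0.2000, -0.5000]
  T[1,:] = [+0.5455, +0.0000, -0.2727, -0.1818, -0.2727, +0.2727]
  T[2,:] = [-0.2000, -0.2000, +0.0000, +0.5000, -0.2000, +0.5000]
  T[3,:] = [-0.2727, -0.4545, +0.3636, +0.0000, +0.1818, -0.2727]
  T[4,:] = [+0.4545, +0.1818, -0.3636, +0.4545, +0.0000, +0.0909]
  T[5,:] = [-0.5000, +0.5000, -0.1667, +0.0833, +0.3333, +0.0000]
eigenvalue magnitudes: 1.1531, 0.8850, 0.4044, 0.4044, 0.3185, 0.0164.
spectral radius ρ = 1.1531; 1.1531 > 1: divergent.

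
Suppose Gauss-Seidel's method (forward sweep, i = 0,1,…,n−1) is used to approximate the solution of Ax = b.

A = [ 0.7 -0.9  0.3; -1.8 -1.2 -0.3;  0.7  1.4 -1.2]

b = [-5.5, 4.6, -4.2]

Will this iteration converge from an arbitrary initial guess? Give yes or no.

no

Write A = D+L+U with D = diag(0.7, -1.2, -1.2).
T_GS = -(D+L)⁻¹U: row 0 first, T[0,1] = -(-0.9)/(0.7) = +1.2857; later rows by forward substitution.
  T[0,:] = [+0.0000  +1.2857  -0.4286]
  T[1,:] = [+0.0000  -1.9286  +0.3929]
  T[2,:] = [+0.0000  -1.5000  +0.2083]
eigenvalue magnitudes: 1.6033, 0.1169, 0.0000.
ρ(T) = max|λ| = 1.6033; 1.6033 > 1 ⇒ diverges.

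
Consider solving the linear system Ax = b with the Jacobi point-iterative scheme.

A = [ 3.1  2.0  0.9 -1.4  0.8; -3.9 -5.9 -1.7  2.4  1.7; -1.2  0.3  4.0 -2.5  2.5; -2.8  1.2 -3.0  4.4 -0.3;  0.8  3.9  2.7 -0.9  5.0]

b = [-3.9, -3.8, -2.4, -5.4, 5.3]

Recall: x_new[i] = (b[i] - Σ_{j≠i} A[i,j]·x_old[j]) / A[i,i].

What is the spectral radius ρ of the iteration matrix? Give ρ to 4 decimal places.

1.2527

Diagonal D = diag(3.1, -5.9, 4, 4.4, 5); L, U strict lower/upper.
Jacobi T = -D⁻¹(L+U): T[2,3] = -(-2.5)/(4) = +0.6250; T[2,2] = 0.
  T[0,:] = [+0.0000  -0.6452  -0.2903  +0.4516  -0.2581]
  T[1,:] = [-0.6610  +0.0000  -0.2881  +0.4068  +0.2881]
  T[2,:] = [+0.3000  -0.0750  +0.0000  +0.6250  -0.6250]
  T[3,:] = [+0.6364  -0.2727  +0.6818  +0.0000  +0.0682]
  T[4,:] = [-0.1600  -0.7800  -0.5400  +0.1800  +0.0000]
eigenvalue magnitudes: 1.2527, 0.9494, 0.4437, 0.4437, 0.1100.
ρ = 1.2527; 1.2527 > 1, so it fails to converge.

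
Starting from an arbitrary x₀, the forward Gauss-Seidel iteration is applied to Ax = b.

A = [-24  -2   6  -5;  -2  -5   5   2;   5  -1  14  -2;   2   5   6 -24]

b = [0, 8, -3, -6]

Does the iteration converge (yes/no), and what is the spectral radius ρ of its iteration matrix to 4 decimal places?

yes, ρ = 0.3716

Diagonal D = diag(-24, -5, 14, -24); L, U strict lower/upper.
GS T = -(D+L)⁻¹U: row 0 first, T[0,2] = -(6)/(-24) = +0.2500; later rows by forward substitution.
  T[0,:] = [+0.0000 -0.0833 +0.2500 -0.2083]
  T[1,:] = [+0.0000 +0.0333 +0.9000 +0.4833]
  T[2,:] = [+0.0000 +0.0321 -0.0250 +0.2518]
  T[3,:] = [+0.0000 +0.0080 +0.2021 +0.1463]
|λ(T)| sorted: 0.3716, 0.2287, 0.0117, 0.0000.
ρ(T) = max|λ| = 0.3716; 0.3716 < 1: convergent.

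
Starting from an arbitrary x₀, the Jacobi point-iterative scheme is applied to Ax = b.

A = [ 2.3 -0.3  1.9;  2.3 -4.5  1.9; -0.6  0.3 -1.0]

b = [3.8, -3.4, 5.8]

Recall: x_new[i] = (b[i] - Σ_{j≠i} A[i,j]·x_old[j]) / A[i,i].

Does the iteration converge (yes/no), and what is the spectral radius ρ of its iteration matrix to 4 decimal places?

Let D = diag(2.3, -4.5, -1); L, U the strict triangles.
T_J = -D⁻¹(L+U): T[2,0] = -(-0.6)/(-1) = -0.6000; T[2,2] = 0.
  T[0,:] = [+0.0000  +0.1304  -0.8261]
  T[1,:] = [+0.5111  +0.0000  +0.4222]
  T[2,:] = [-0.6000  +0.3000  +0.0000]
moduli |λ_i(T)| = 0.9280, 0.6717, 0.2562.
spectral radius ρ = 0.9280; 0.9280 < 1 ⇒ converges.

yes, ρ = 0.9280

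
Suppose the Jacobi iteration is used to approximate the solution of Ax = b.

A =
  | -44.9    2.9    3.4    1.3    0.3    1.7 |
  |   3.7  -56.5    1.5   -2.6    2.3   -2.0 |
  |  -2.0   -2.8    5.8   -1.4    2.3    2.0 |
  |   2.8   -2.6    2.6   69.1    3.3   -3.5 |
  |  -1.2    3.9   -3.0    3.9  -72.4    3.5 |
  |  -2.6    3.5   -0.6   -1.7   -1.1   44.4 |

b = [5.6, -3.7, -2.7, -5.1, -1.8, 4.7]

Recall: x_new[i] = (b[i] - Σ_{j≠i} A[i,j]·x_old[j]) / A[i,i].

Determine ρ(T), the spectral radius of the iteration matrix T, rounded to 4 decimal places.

Let D = diag(-44.9, -56.5, 5.8, 69.1, -72.4, 44.4); L, U the strict triangles.
T_J = -D⁻¹(L+U): T[0,5] = -(1.7)/(-44.9) = +0.0379; T[0,0] = 0.
  T[0,:] = [+0.0000, +0.0646, +0.0757, +0.0290, +0.0067, +0.0379]
  T[1,:] = [+0.0655, +0.0000, +0.0265, -0.0460, +0.0407, -0.0354]
  T[2,:] = [+0.3448, +0.4828, +0.0000, +0.2414, -0.3966, -0.3448]
  T[3,:] = [-0.0405, +0.0376, -0.0376, +0.0000, -0.0478, +0.0507]
  T[4,:] = [-0.0166, +0.0539, -0.0414, +0.0539, +0.0000, +0.0483]
  T[5,:] = [+0.0586, -0.0788, +0.0135, +0.0383, +0.0248, +0.0000]
|eigenvalues of T|: 0.2404, 0.1818, 0.1137, 0.1137, 0.0648, 0.0648.
spectral radius ρ = 0.2404; 0.2404 < 1 ⇒ converges.

0.2404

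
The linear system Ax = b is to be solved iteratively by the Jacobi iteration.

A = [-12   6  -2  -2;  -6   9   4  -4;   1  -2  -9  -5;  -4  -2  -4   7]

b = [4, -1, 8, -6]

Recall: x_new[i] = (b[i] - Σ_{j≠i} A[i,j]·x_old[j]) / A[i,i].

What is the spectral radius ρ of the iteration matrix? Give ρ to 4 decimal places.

Split A = D + L + U, D = diag(-12, 9, -9, 7).
Jacobi T = -D⁻¹(L+U): T[0,1] = -(6)/(-12) = +0.5000; T[0,0] = 0.
  T[0,:] = [+0.0000  +0.5000  -0.1667  -0.1667]
  T[1,:] = [+0.6667  +0.0000  -0.4444  +0.4444]
  T[2,:] = [+0.1111  -0.2222  +0.0000  -0.5556]
  T[3,:] = [+0.5714  +0.2857  +0.5714  +0.0000]
|eigenvalues of T|: 0.8221, 0.6700, 0.6679, 0.6679.
spectral radius ρ = 0.8221; 0.8221 < 1, so it converges for any x₀.

0.8221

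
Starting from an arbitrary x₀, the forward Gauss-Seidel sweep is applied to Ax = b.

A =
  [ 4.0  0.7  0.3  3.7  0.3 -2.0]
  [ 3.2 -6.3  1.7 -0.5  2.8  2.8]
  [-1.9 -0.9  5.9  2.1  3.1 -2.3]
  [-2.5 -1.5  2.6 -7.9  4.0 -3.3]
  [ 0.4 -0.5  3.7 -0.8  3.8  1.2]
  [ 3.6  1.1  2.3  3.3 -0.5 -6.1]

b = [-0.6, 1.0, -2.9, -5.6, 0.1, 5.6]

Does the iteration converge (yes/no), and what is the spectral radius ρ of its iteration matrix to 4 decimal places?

no, ρ = 1.3585

Split A = D + L + U, D = diag(4, -6.3, 5.9, -7.9, 3.8, -6.1).
GS T = -(D+L)⁻¹U: row 0 first, T[0,2] = -(0.3)/(4) = -0.0750; later rows by forward substitution.
  T[0,:] = [+0.0000 -0.1750 -0.0750 -0.9250 -0.0750 +0.5000]
  T[1,:] = [+0.0000 -0.0889 +0.2317 -0.5492 +0.4063 +0.6984]
  T[2,:] = [+0.0000 -0.0699 +0.0112 -0.7376 -0.4876 +0.6574]
  T[3,:] = [+0.0000 +0.0492 -0.0166 +0.1542 +0.2924 -0.4922]
  T[4,:] = [+0.0000 +0.0852 +0.0240 +0.7758 +0.5977 -1.0202]
  T[5,:] = [+0.0000 -0.1260 -0.0092 -0.9032 -0.0456 +0.4862]
|roots of det(T-λI)|: 1.3585, 0.2937, 0.2047, 0.2047, 0.0948, 0.0000.
ρ = 1.3585; 1.3585 > 1: divergent.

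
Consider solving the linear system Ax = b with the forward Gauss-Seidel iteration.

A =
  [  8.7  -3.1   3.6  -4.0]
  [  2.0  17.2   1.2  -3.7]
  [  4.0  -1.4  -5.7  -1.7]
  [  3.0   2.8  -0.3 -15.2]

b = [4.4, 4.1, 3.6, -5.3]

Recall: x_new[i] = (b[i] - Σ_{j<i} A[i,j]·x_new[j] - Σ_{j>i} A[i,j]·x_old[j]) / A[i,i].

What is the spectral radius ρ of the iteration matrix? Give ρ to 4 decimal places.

Split A = D + L + U, D = diag(8.7, 17.2, -5.7, -15.2).
Gauss-Seidel: T = -(D+L)⁻¹U, row 0 first, T[0,1] = -(-3.1)/(8.7) = +0.3563; later rows by forward substitution.
  T[0,:] = [+0.0000, +0.3563, -0.4138, +0.4598]
  T[1,:] = [+0.0000, -0.0414, -0.0217, +0.1617]
  T[2,:] = [+0.0000, +0.2602, -0.2851, -0.0153]
  T[3,:] = [+0.0000, +0.0576, -0.0800, +0.1208]
eigenvalue magnitudes: 0.2983, 0.1303, 0.0377, 0.0000.
spectral radius ρ = 0.2983; 0.2983 < 1, so it converges for any x₀.

0.2983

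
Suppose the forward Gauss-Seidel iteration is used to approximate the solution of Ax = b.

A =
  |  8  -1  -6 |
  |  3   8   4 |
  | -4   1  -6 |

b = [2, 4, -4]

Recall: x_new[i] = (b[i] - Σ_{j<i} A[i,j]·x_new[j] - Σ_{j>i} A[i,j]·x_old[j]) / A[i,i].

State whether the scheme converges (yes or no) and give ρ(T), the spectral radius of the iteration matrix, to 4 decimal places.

yes, ρ = 0.7339

Write A = D+L+U with D = diag(8, 8, -6).
Gauss-Seidel: T = -(D+L)⁻¹U, row 0 first, T[0,1] = -(-1)/(8) = +0.1250; later rows by forward substitution.
  T[0,:] = [+0.0000 +0.1250 +0.7500]
  T[1,:] = [+0.0000 -0.0469 -0.7812]
  T[2,:] = [+0.0000 -0.0911 -0.6302]
eigenvalue magnitudes: 0.7339, 0.0568, 0.0000.
ρ = 0.7339; 0.7339 < 1 ⇒ converges.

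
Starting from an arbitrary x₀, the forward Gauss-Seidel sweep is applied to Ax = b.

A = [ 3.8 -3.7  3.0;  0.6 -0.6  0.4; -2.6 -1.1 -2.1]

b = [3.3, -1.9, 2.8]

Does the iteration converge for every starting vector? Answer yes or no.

no

Diagonal D = diag(3.8, -0.6, -2.1); L, U strict lower/upper.
T_GS = -(D+L)⁻¹U: row 0 first, T[0,1] = -(-3.7)/(3.8) = +0.9737; later rows by forward substitution.
  T[0,:] = [+0.0000 +0.9737 -0.7895]
  T[1,:] = [+0.0000 +0.9737 -0.1228]
  T[2,:] = [+0.0000 -1.7155 +1.0418]
|roots of det(T-λI)|: 1.4680, 0.5475, 0.0000.
ρ = 1.4680; 1.4680 > 1, so it fails to converge.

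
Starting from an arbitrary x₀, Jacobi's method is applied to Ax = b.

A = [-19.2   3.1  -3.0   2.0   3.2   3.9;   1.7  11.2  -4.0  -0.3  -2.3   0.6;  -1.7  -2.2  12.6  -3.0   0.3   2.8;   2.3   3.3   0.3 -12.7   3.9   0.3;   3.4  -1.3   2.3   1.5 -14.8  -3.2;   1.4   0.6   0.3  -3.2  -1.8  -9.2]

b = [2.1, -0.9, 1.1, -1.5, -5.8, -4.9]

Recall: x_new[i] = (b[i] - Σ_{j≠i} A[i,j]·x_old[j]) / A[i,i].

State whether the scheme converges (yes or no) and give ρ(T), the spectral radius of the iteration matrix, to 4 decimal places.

Diagonal D = diag(-19.2, 11.2, 12.6, -12.7, -14.8, -9.2); L, U strict lower/upper.
Jacobi: T = -D⁻¹(L+U), T[2,1] = -(-2.2)/(12.6) = +0.1746; T[2,2] = 0.
  T[0,:] = [+0.0000 +0.1615 -0.1562 +0.1042 +0.1667 +0.2031]
  T[1,:] = [-0.1518 +0.0000 +0.3571 +0.0268 +0.2054 -0.0536]
  T[2,:] = [+0.1349 +0.1746 +0.0000 +0.2381 -0.0238 -0.2222]
  T[3,:] = [+0.1811 +0.2598 +0.0236 +0.0000 +0.3071 +0.0236]
  T[4,:] = [+0.2297 -0.0878 +0.1554 +0.1014 +0.0000 -0.2162]
  T[5,:] = [+0.1522 +0.0652 +0.0326 -0.3478 -0.1957 +0.0000]
moduli |λ_i(T)| = 0.5277, 0.3872, 0.3872, 0.2816, 0.1634, 0.1634.
ρ(T) = max|λ| = 0.5277; 0.5277 < 1 ⇒ converges.

yes, ρ = 0.5277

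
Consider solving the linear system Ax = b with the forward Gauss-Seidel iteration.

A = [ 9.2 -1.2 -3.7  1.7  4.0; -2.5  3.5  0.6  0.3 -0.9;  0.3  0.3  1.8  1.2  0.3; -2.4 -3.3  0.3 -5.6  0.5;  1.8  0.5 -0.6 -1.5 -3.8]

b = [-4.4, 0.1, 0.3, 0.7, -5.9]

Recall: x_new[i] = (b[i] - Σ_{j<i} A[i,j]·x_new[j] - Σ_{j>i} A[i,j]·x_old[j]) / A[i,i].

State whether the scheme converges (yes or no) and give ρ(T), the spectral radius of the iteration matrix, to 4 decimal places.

Let D = diag(9.2, 3.5, 1.8, -5.6, -3.8); L, U the strict triangles.
T_GS = -(D+L)⁻¹U: row 0 first, T[0,1] = -(-1.2)/(9.2) = +0.1304; later rows by forward substitution.
  T[0,:] = [+0.0000, +0.1304, +0.4022, -0.1848, -0.4348]
  T[1,:] = [+0.0000, +0.0932, +0.1158, -0.2177, -0.0534]
  T[2,:] = [+0.0000, -0.0373, -0.0863, -0.5996, -0.0853]
  T[3,:] = [+0.0000, -0.1128, -0.2452, +0.1754, +0.3025]
  T[4,:] = [+0.0000, +0.1245, +0.3162, -0.0907, -0.3189]
eigenvalue magnitudes: 0.5160, 0.3135, 0.0624, 0.0624, 0.0000.
ρ(T) = max|λ| = 0.5160; 0.5160 < 1: convergent.

yes, ρ = 0.5160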